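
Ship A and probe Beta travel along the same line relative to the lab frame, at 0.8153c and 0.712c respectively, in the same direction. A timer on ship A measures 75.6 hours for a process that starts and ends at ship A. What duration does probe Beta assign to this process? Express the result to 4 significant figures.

78.00 hours

Transform ship A's velocity into probe Beta's frame: (0.8153 − 0.712)/(1 − 0.8153·0.712) = 0.1033/0.4195064, so the relative speed is 0.24624c.
At |u| = 0.24624c, γ = (1 − 0.0606341)^(−1/2) = 1.0318.
Ship A's interval is proper; time dilation gives Δt_B = γΔτ = 1.0318 × 75.6 hours = 78.00 hours.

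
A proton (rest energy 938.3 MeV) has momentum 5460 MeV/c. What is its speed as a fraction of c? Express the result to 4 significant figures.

0.9856c

pc/(mc²) = 5460/938.3 = 5.819 = βγ = β/√(1−β²).
So β² = x²/(1 + x²) with x = 5.819: x² = 33.8608, β² = 33.8608/34.8608 = 0.971314, β = 0.9856.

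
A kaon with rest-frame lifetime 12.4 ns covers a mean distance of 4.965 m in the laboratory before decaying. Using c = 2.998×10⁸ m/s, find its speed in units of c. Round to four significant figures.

0.8005c

Let x = d/(cτ) = 4.965 m / (2.998×10⁸ m/s × 1.240×10^-8 s) = 1.3356. Since d = βγcτ, x = βγ = β/√(1−β²).
Solving: β² = x²/(1+x²) = 1.78383/2.78383 = 0.640783, so β = 0.8005.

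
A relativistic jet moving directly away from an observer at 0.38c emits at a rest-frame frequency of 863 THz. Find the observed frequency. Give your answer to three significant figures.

578 THz

Relativistic Doppler (source moving away): f_obs = f_src · √((1−β)/(1+β)).
With β = 0.38: factor = √(0.62/1.38) = 0.67028.
f_obs = 863 × 0.67028 = 578 THz.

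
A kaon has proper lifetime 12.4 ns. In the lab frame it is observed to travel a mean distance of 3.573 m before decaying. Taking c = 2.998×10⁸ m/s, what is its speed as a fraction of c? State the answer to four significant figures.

0.6930c

d = βγcτ ⇒ βγ = d/(cτ) = 3.573 m / (3.71752 m) = 0.96112.
β = (βγ)/√(1+(βγ)²) = 0.96112/√1.923752 = 0.6930.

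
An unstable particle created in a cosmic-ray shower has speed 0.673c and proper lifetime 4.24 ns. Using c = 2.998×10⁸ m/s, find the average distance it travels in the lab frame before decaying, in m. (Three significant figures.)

1.16 m

γ = 1/√(1 − β²) = 1/√(1 − 0.452929) = 1/√0.547071 = 1/0.739642 = 1.352.
Lab-frame lifetime: Δt = γτ = 1.352 × 4.24 ns = 5.7325 ns.
Distance: d = vΔt = 0.673 × 2.998×10⁸ m/s × 5.7325×10^-9 s = 1.16 m.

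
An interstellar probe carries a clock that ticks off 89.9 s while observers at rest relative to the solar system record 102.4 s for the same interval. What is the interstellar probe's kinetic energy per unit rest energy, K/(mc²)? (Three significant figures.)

From Δt = γΔτ: γ = 102.4/89.9 = 1.13904.
Since K = (γ−1)mc², K/(mc²) = 1.13904 − 1 = 0.139.

0.139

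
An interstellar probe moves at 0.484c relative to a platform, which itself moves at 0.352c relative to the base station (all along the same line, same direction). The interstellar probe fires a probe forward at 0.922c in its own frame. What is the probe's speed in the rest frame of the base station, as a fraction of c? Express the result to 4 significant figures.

0.9866c

Apply u = (u'+v)/(1+u'v) twice. Probe in the platform frame: (0.922+0.484)/(1+0.922·0.484) = 1.406/1.446248 = 0.97217c.
That velocity, transformed to the rest frame of the base station: (0.97217+0.352)/(1+0.97217·0.352) = 1.32417/1.34220384 = 0.98656c.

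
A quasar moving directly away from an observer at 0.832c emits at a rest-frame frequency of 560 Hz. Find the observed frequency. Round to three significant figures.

Relativistic Doppler (source moving away): f_obs = f_src · √((1−β)/(1+β)).
With β = 0.832: factor = √(0.168/1.832) = 0.30283.
f_obs = 560 × 0.30283 = 170 Hz.

170 Hz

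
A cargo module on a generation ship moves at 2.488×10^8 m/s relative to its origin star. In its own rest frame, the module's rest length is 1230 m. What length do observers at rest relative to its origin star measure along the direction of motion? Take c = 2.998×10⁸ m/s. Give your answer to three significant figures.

686 m

β = v/c = (2.488×10^8 m/s)/(2.998×10⁸ m/s) = 0.829887.
With β = 0.829887, γ = 1/√(1 − 0.829887²) = 1/√0.3112876 = 1.7923.
Length contraction: L = L₀/γ = 1230/1.7923 = 686 m.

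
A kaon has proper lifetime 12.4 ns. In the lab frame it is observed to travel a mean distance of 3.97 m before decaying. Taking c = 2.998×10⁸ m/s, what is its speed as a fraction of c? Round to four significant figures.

0.7299c

d = βγcτ ⇒ βγ = d/(cτ) = 3.970 m / (3.71752 m) = 1.0679.
β = (βγ)/√(1+(βγ)²) = 1.0679/√2.14041 = 0.7299.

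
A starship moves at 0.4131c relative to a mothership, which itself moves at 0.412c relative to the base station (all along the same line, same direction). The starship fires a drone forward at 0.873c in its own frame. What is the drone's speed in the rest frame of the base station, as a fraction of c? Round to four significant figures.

Apply u = (u'+v)/(1+u'v) twice. Drone in the mothership frame: (0.873+0.4131)/(1+0.873·0.4131) = 1.2861/1.3606363 = 0.94522c.
That velocity, transformed to the rest frame of the base station: (0.94522+0.412)/(1+0.94522·0.412) = 1.35722/1.38943064 = 0.97682c.

0.9768c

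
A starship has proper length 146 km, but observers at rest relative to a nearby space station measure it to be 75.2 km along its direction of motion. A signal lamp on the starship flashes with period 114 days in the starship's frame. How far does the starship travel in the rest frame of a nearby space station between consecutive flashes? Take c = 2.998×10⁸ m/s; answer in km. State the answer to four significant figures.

4.914×10^12 km

Length contraction gives γ = L₀/L = 146/75.2 = 1.94149.
β = √(1 − 1/γ²) = 0.85715. Lab-frame period = γτ = 1.94149×114 days = 221.33 days. Distance = βc × γτ = 0.85715 × 2.998×10⁸ m/s × 19122912 s = 4.9141×10^15 m = 4.914×10^12 km.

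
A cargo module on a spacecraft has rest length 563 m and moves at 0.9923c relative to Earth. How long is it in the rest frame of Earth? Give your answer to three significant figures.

Lorentz factor: γ = (1 − 0.98465929)^(−1/2) = 8.0738.
Length contraction: L = L₀/γ = 563/8.0738 = 69.7 m.

69.7 m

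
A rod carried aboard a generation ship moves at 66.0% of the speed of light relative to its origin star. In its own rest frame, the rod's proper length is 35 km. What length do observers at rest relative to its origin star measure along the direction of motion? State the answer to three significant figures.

26.3 km

γ = 1/√(1 − β²) = 1/√(1 − 0.4356) = 1/√0.5644 = 1/0.751266 = 1.3311.
Along the direction of motion the measured length is L₀/γ = 35/1.3311 = 26.3 km.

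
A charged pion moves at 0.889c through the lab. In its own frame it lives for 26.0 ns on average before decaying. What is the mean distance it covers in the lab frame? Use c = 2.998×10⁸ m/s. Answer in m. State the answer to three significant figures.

15.1 m

γ = 1/√(1 − β²) = 1/√(1 − 0.790321) = 1/√0.209679 = 1/0.457907 = 2.1838.
Lab-frame lifetime: Δt = γτ = 2.1838 × 26.0 ns = 56.779 ns.
Distance: d = vΔt = 0.889 × 2.998×10⁸ m/s × 5.6779×10^-8 s = 15.1 m.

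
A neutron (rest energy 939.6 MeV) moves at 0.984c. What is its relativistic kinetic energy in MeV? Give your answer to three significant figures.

γ = 1/√(1 − β²) = 1/√(1 − 0.968256) = 1/√0.031744 = 1/0.178168 = 5.6127.
Kinetic energy: K = (γ − 1)mc² = (5.6127 − 1) × 939.6 MeV = 4.6127 × 939.6 = 4330 MeV.

4330 MeV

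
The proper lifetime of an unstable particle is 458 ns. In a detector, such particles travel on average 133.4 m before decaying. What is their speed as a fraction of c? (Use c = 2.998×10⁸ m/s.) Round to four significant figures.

0.6968c

Lab distance = (lab lifetime)·v = γτ·βc, so βγ = d/(cτ) = 133.4/(2.998×10⁸ × 4.580×10^-7) = 0.97154.
With βγ = 0.97154: γ² = 1 + (βγ)² = 1.94389, and β = (βγ)/γ = 0.97154/1.39423 = 0.6968.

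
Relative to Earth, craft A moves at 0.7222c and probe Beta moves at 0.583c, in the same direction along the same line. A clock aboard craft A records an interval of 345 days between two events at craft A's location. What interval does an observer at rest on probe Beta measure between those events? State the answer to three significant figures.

The velocity of craft A relative to probe Beta is (0.7222 − 0.583)c / (1 − 0.7222×0.583) = 0.24043c; relative speed 0.24043c.
At |u| = 0.24043c, γ = (1 − 0.0578066)^(−1/2) = 1.0302.
Craft A's interval is proper; time dilation gives Δt_B = γΔτ = 1.0302 × 345 days = 355 days.

355 days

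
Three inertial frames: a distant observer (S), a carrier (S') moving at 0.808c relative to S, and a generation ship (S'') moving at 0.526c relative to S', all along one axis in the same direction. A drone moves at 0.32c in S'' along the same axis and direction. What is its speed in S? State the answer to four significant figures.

Apply u = (u'+v)/(1+u'v) twice. Drone in the carrier frame: (0.32+0.526)/(1+0.32·0.526) = 0.846/1.16832 = 0.72412c.
That velocity, transformed to the rest frame of a distant observer: (0.72412+0.808)/(1+0.72412·0.808) = 1.53212/1.58508896 = 0.96658c.

0.9666c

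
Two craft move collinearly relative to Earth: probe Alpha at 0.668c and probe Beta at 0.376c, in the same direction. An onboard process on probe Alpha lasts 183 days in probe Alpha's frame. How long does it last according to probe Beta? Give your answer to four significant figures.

Speed of probe Alpha in probe Beta's frame: u = (v_A − v_B)/(1 − v_A v_B/c²) = (0.668 − 0.376)/(1 − 0.668×0.376) = 0.292/0.748832 = 0.38994; |u| = 0.38994c.
γ for this relative speed: γ = 1/√(1 − 0.152053) = 1.086.
The clock on probe Alpha records proper time, so probe Beta measures Δt = γΔτ = 1.086 × 183 = 198.7 days.

198.7 days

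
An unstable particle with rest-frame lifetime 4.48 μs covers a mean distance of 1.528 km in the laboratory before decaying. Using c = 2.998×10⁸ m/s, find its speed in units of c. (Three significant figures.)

d = βγcτ ⇒ βγ = d/(cτ) = 1528 m / (1343.104 m) = 1.1377.
β = (βγ)/√(1+(βγ)²) = 1.1377/√2.29436 = 0.751.

0.751c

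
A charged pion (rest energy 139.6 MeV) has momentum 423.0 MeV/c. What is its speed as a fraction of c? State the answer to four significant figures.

0.9496c

βγ = pc/(mc²) = 423.0/139.6 = 3.0301.
Since γ² = 1 + (βγ)² = 10.18151, γ = √10.18151 = 3.19085, and β = (βγ)/γ = 3.0301/3.19085 = 0.9496.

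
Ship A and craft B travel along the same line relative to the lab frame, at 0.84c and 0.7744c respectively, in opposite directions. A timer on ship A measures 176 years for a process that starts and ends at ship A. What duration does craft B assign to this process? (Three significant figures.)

Transform ship A's velocity into craft B's frame: (0.84 + 0.7744)/(1 + 0.84·0.7744) = 1.6144/1.650496, so the relative speed is 0.97813c.
At |u| = 0.97813c, γ = (1 − 0.956738)^(−1/2) = 4.8078.
The clock on ship A records proper time, so craft B measures Δt = γΔτ = 4.8078 × 176 = 846 years.

846 years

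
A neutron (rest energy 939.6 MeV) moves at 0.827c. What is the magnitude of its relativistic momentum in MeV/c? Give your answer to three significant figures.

1380 MeV/c

With β = 0.827, γ = 1/√(1 − 0.827²) = 1/√0.316071 = 1.7787.
Momentum: p = γβ·mc = 1.7787 × 0.827 × 939.6 MeV/c = 1380 MeV/c.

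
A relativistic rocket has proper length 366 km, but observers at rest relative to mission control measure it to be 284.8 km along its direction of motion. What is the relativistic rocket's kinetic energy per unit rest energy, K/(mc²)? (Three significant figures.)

Length contraction gives γ = L₀/L = 366/284.8 = 1.28511.
Since K = (γ−1)mc², K/(mc²) = 1.28511 − 1 = 0.285.

0.285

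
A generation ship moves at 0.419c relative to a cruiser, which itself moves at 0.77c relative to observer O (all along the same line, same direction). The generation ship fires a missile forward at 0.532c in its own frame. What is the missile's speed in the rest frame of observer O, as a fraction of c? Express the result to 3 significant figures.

Compose velocities in two stages. Stage 1 (into S'): u₁ = (0.532+0.419)/(1+0.532×0.419) = 0.77765.
Stage 2 (into S): u = (0.77765+0.77)/(1+0.77765×0.77) = 0.96801, so the speed is 0.968c.

0.968c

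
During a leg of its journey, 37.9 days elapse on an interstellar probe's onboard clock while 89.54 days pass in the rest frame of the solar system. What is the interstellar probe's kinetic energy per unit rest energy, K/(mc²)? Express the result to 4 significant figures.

1.363

The time-dilation ratio gives γ = 89.54/37.9 = 2.36253.
Since K = (γ−1)mc², K/(mc²) = 2.36253 − 1 = 1.363.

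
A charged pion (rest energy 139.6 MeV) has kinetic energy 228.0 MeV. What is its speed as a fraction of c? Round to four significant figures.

0.9251c

K = (γ−1)mc², so γ = 1 + 228.0/139.6 = 2.6332.
Then v/c = √(1 − γ⁻²) = √(1 − 0.144222) = √0.855778 = 0.9251.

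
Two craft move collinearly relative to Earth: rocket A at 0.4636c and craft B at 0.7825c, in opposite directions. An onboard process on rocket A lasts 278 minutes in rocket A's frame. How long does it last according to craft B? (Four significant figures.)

686.7 minutes

Transform rocket A's velocity into craft B's frame: (0.4636 + 0.7825)/(1 + 0.4636·0.7825) = 1.2461/1.362767, so the relative speed is 0.91439c.
At |u| = 0.91439c, γ = (1 − 0.836109)^(−1/2) = 2.4701.
The clock on rocket A records proper time, so craft B measures Δt = γΔτ = 2.4701 × 278 = 686.7 minutes.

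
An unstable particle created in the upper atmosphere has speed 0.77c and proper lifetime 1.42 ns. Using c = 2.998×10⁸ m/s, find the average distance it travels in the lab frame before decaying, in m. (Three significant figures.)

With β = 0.77, γ = 1/√(1 − 0.77²) = 1/√0.4071 = 1.5673.
Lab-frame lifetime: Δt = γτ = 1.5673 × 1.42 ns = 2.2256 ns.
Distance: d = vΔt = 0.77 × 2.998×10⁸ m/s × 2.2256×10^-9 s = 0.514 m.

0.514 m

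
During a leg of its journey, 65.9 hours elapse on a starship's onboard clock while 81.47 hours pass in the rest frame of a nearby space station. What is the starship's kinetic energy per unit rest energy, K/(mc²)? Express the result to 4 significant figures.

From Δt = γΔτ: γ = 81.47/65.9 = 1.23627.
Since K = (γ−1)mc², K/(mc²) = 1.23627 − 1 = 0.2363.

0.2363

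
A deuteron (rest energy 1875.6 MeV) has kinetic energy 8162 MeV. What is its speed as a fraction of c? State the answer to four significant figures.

K = (γ−1)mc², so γ = 1 + 8162/1875.6 = 5.3517.
Then v/c = √(1 − γ⁻²) = √(1 − 0.0349154) = √0.9650846 = 0.9824.

0.9824c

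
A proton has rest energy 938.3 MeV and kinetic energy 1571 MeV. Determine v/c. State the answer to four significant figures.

K = (γ−1)mc², so γ = 1 + 1571/938.3 = 2.6743.
Then v/c = √(1 − γ⁻²) = √(1 − 0.139823) = √0.860177 = 0.9275.

0.9275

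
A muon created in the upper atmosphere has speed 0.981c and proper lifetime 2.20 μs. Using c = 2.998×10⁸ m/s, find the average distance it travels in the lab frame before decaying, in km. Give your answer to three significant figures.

Lorentz factor: γ = (1 − 0.962361)^(−1/2) = 5.1544.
Lab-frame lifetime: Δt = γτ = 5.1544 × 2.20 μs = 11.34 μs.
Distance: d = vΔt = 0.981 × 2.998×10⁸ m/s × 1.1340×10^-5 s = 3340 m = 3.34 km.

3.34 km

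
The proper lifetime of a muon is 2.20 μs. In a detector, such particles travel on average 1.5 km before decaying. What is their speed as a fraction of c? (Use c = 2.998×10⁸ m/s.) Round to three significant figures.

0.915c

d = βγcτ ⇒ βγ = d/(cτ) = 1500 m / (659.56 m) = 2.2742.
β = (βγ)/√(1+(βγ)²) = 2.2742/√6.17199 = 0.915.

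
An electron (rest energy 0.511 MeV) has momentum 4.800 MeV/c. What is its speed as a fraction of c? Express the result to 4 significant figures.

0.9944c

pc/(mc²) = 4.800/0.511 = 9.3933 = βγ = β/√(1−β²).
So β² = x²/(1 + x²) with x = 9.3933: x² = 88.2341, β² = 88.2341/89.2341 = 0.988794, β = 0.9944.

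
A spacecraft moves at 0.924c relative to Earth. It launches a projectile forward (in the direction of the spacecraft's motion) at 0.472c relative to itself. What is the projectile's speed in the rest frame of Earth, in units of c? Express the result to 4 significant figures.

0.9721c

In units of c, u = (u' + v)/(1 + u'v) with u' = 0.472 and v = 0.924.
Numerator: 0.472 + 0.924 = 1.396. Denominator: 1 + (0.472)(0.924) = 1.436128.
u = 1.396/1.436128 = 0.97206, so the speed is 0.9721c.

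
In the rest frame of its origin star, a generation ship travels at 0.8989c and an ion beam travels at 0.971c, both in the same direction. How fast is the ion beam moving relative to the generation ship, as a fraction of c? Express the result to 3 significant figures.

0.567c

Transform to the generation ship's frame: u' = (u − v)/(1 − uv/c²).
u' = (0.971 − 0.8989)/(1 − 0.971×0.8989) = 0.0721/0.1271681 = 0.56697.
Speed in the generation ship's frame: 0.567c (in the same direction).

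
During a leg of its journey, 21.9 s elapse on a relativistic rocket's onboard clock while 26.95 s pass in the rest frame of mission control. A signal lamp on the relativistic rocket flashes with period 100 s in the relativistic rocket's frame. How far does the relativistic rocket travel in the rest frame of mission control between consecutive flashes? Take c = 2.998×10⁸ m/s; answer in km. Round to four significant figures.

γ = Δt/Δτ = 26.95/21.9 = 1.23059.
β = √(1 − 1/γ²) = 0.5828. Lab-frame period = γτ = 1.23059×100 s = 123.06 s. Distance = βc × γτ = 0.5828 × 2.998×10⁸ m/s × 123.06 s = 2.1501×10^10 m = 2.150×10^7 km.

2.150×10^7 km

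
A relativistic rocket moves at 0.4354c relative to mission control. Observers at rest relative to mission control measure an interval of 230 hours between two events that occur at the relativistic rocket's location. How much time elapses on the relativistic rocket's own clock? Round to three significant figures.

207 hours

With β = 0.4354, γ = 1/√(1 − 0.4354²) = 1/√0.81042684 = 1.1108.
The relativistic rocket's clock runs slow as seen from mission control, so Δτ = Δt/γ = 230/1.1108 = 207 hours.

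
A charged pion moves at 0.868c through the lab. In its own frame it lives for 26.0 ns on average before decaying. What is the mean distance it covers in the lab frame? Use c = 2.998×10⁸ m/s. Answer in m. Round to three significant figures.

13.6 m

γ = 1/√(1 − β²) = 1/√(1 − 0.753424) = 1/√0.246576 = 1/0.496564 = 2.0138.
Lab-frame lifetime: Δt = γτ = 2.0138 × 26.0 ns = 52.359 ns.
Distance: d = vΔt = 0.868 × 2.998×10⁸ m/s × 5.2359×10^-8 s = 13.6 m.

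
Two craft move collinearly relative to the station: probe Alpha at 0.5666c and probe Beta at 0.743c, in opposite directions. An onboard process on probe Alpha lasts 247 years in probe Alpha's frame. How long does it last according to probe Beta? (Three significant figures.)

636 years

Speed of probe Alpha in probe Beta's frame: u = (v_A + v_B)/(1 + v_A v_B/c²) = (0.5666 + 0.743)/(1 + 0.5666×0.743) = 1.3096/1.4209838 = 0.92162; |u| = 0.92162c.
γ for this relative speed: γ = 1/√(1 − 0.849383) = 2.5767.
The clock on probe Alpha records proper time, so probe Beta measures Δt = γΔτ = 2.5767 × 247 = 636 years.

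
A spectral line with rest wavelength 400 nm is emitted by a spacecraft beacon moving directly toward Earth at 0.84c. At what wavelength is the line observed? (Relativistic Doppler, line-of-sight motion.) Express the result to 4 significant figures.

Relativistic Doppler for wavelength: λ_obs = λ_src · √((1−β)/(1+β)).
With β = 0.84: factor = √(0.16/1.84) = 0.29488.
λ_obs = 400 × 0.29488 = 118.0 nm.

118.0 nm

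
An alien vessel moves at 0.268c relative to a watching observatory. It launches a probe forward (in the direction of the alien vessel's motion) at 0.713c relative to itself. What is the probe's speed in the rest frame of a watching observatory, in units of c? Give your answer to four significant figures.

In units of c, u = (u' + v)/(1 + u'v) with u' = 0.713 and v = 0.268.
Numerator: 0.713 + 0.268 = 0.981. Denominator: 1 + (0.713)(0.268) = 1.191084.
u = 0.981/1.191084 = 0.82362, so the speed is 0.8236c.

0.8236c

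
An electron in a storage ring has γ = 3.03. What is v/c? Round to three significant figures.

β = √(1 − 1/γ²) = √(1 − 1/9.1809) = √0.891078 = 0.944.

0.944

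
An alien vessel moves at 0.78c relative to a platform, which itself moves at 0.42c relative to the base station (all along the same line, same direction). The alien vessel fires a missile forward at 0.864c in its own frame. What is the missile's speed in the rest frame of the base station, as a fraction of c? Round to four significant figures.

0.9927c

First combine the missile and alien vessel (S''→S'): u₁ = (0.864 + 0.78)/(1 + 0.864×0.78) = 1.644/1.67392 = 0.98213.
Then combine with the platform (S'→S): u = (0.98213 + 0.42)/(1 + 0.98213×0.42) = 1.40213/1.4124946 = 0.99266.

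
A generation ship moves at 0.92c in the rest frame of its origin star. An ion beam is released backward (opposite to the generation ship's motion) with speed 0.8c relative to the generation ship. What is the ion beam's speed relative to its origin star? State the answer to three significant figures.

0.455c

In units of c, u = (u' + v)/(1 + u'v) with u' = −0.8 and v = 0.92.
Numerator: −0.8 + 0.92 = 0.12. Denominator: 1 + (−0.8)(0.92) = 0.264.
u = 0.12/0.264 = 0.45455, so the speed is 0.455c.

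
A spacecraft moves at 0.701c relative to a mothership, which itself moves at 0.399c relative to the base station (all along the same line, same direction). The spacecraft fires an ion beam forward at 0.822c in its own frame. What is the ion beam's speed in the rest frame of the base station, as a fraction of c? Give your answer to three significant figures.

Compose velocities in two stages. Stage 1 (into S'): u₁ = (0.822+0.701)/(1+0.822×0.701) = 0.96623.
Stage 2 (into S): u = (0.96623+0.399)/(1+0.96623×0.399) = 0.98535, so the speed is 0.985c.

0.985c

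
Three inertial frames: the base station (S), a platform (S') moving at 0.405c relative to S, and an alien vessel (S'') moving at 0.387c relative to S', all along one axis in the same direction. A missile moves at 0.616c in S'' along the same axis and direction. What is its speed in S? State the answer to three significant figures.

0.915c

Compose velocities in two stages. Stage 1 (into S'): u₁ = (0.616+0.387)/(1+0.616×0.387) = 0.80992.
Stage 2 (into S): u = (0.80992+0.405)/(1+0.80992×0.405) = 0.91484, so the speed is 0.915c.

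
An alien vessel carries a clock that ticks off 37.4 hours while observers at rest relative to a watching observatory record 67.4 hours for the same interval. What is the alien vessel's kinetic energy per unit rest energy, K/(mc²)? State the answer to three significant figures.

γ = Δt/Δτ = 67.4/37.4 = 1.80214.
K/(mc²) = γ − 1 = 1.80214 − 1 = 0.802.

0.802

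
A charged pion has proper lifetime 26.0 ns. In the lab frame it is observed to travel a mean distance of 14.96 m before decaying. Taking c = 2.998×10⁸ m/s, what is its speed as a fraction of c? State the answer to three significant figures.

0.887c

Lab distance = (lab lifetime)·v = γτ·βc, so βγ = d/(cτ) = 14.96/(2.998×10⁸ × 2.600×10^-8) = 1.9192.
With βγ = 1.9192: γ² = 1 + (βγ)² = 4.68333, and β = (βγ)/γ = 1.9192/2.1641 = 0.887.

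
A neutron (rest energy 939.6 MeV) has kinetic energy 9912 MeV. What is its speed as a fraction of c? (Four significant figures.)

K = (γ−1)mc², so γ = 1 + 9912/939.6 = 11.549.
Then v/c = √(1 − γ⁻²) = √(1 − 0.00749741) = √0.99250259 = 0.9962.

0.9962c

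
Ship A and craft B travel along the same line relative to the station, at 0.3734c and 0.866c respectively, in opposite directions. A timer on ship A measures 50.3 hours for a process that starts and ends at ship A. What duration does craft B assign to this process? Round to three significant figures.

The velocity of ship A relative to craft B is (0.3734 + 0.866)c / (1 + 0.3734×0.866) = 0.93655c; relative speed 0.93655c.
At |u| = 0.93655c, γ = (1 − 0.877126)^(−1/2) = 2.8528.
Ship A's interval is proper; time dilation gives Δt_B = γΔτ = 2.8528 × 50.3 hours = 143 hours.

143 hours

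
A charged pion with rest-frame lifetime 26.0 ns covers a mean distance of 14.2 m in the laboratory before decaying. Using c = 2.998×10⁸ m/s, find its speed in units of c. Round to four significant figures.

0.8766c

d = βγcτ ⇒ βγ = d/(cτ) = 14.20 m / (7.7948 m) = 1.8217.
β = (βγ)/√(1+(βγ)²) = 1.8217/√4.31859 = 0.8766.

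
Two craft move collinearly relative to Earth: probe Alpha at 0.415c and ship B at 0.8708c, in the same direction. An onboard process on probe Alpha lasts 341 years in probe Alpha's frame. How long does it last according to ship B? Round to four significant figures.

486.8 years

Speed of probe Alpha in ship B's frame: u = (v_A − v_B)/(1 − v_A v_B/c²) = (0.415 − 0.8708)/(1 − 0.415×0.8708) = −0.4558/0.638618 = −0.71373; |u| = 0.71373c.
At |u| = 0.71373c, γ = (1 − 0.509411)^(−1/2) = 1.4277.
The clock on probe Alpha records proper time, so ship B measures Δt = γΔτ = 1.4277 × 341 = 486.8 years.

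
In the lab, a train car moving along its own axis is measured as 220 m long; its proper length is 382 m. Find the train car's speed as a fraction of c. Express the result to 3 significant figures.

0.818c

Length contraction gives γ = L₀/L = 382/220 = 1.7364.
β = √(1 − 1/γ²) = √0.668334 = 0.818.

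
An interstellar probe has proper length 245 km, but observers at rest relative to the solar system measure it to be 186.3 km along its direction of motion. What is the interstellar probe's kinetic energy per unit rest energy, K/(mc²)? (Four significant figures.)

Length contraction gives γ = L₀/L = 245/186.3 = 1.31508.
Since K = (γ−1)mc², K/(mc²) = 1.31508 − 1 = 0.3151.

0.3151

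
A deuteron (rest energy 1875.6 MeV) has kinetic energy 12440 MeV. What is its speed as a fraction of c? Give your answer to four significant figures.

0.9914c

K = (γ−1)mc², so γ = 1 + 12440/1875.6 = 7.6325.
Then v/c = √(1 − γ⁻²) = √(1 − 0.0171659) = √0.9828341 = 0.9914.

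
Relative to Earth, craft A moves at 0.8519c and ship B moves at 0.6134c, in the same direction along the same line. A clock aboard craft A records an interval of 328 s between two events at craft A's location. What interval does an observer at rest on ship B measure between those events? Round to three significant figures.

Speed of craft A in ship B's frame: u = (v_A − v_B)/(1 − v_A v_B/c²) = (0.8519 − 0.6134)/(1 − 0.8519×0.6134) = 0.2385/0.47744454 = 0.49953; |u| = 0.49953c.
γ for this relative speed: γ = 1/√(1 − 0.24953) = 1.1543.
The clock on craft A records proper time, so ship B measures Δt = γΔτ = 1.1543 × 328 = 379 s.

379 s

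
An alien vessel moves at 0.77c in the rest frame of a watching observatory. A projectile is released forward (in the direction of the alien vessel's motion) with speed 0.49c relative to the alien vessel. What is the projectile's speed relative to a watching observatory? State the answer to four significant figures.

In units of c, u = (u' + v)/(1 + u'v) with u' = 0.49 and v = 0.77.
Numerator: 0.49 + 0.77 = 1.26. Denominator: 1 + (0.49)(0.77) = 1.3773.
u = 1.26/1.3773 = 0.91483, so the speed is 0.9148c.

0.9148c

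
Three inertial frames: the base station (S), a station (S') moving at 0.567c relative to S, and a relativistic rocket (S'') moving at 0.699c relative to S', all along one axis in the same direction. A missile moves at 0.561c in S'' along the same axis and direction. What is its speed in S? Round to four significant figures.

0.9728c

First combine the missile and relativistic rocket (S''→S'): u₁ = (0.561 + 0.699)/(1 + 0.561×0.699) = 1.26/1.392139 = 0.90508.
Then combine with the station (S'→S): u = (0.90508 + 0.567)/(1 + 0.90508×0.567) = 1.47208/1.51318036 = 0.97284.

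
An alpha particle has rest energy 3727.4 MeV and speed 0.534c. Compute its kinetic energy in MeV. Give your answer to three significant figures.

681 MeV

γ = 1/√(1 − β²) = 1/√(1 − 0.285156) = 1/√0.714844 = 1/0.845484 = 1.18275.
Kinetic energy: K = (γ − 1)mc² = (1.18275 − 1) × 3727.4 MeV = 0.18275 × 3727.4 = 681 MeV.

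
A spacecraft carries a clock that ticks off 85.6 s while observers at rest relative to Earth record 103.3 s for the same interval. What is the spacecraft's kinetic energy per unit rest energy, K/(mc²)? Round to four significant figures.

0.2068

From Δt = γΔτ: γ = 103.3/85.6 = 1.20678.
K/(mc²) = γ − 1 = 1.20678 − 1 = 0.2068.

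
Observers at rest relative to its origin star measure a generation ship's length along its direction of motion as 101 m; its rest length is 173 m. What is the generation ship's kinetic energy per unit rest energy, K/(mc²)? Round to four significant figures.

0.7129

Length contraction gives γ = L₀/L = 173/101 = 1.71287.
K/(mc²) = γ − 1 = 1.71287 − 1 = 0.7129.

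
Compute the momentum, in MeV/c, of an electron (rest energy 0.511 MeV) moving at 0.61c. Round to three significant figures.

0.393 MeV/c

With β = 0.61, γ = 1/√(1 − 0.61²) = 1/√0.6279 = 1.262.
Momentum: p = γβ·mc = 1.262 × 0.61 × 0.511 MeV/c = 0.393 MeV/c.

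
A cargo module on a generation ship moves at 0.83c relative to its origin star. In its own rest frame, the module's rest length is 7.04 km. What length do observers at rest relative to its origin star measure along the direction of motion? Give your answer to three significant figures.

3.93 km

γ = 1/√(1 − β²) = 1/√(1 − 0.6889) = 1/√0.3111 = 1/0.557763 = 1.7929.
Along the direction of motion the measured length is L₀/γ = 7.04/1.7929 = 3.93 km.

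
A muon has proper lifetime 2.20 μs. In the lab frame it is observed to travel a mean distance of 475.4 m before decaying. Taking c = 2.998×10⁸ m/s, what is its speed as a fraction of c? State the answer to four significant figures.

d = βγcτ ⇒ βγ = d/(cτ) = 475.4 m / (659.56 m) = 0.72078.
β = (βγ)/√(1+(βγ)²) = 0.72078/√1.519524 = 0.5847.

0.5847c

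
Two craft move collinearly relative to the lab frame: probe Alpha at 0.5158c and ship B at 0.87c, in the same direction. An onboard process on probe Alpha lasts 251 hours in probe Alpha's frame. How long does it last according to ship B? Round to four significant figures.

327.6 hours

Speed of probe Alpha in ship B's frame: u = (v_A − v_B)/(1 − v_A v_B/c²) = (0.5158 − 0.87)/(1 − 0.5158×0.87) = −0.3542/0.551254 = −0.64254; |u| = 0.64254c.
γ for this relative speed: γ = 1/√(1 − 0.412858) = 1.3051.
Probe Alpha's interval is proper; time dilation gives Δt_B = γΔτ = 1.3051 × 251 hours = 327.6 hours.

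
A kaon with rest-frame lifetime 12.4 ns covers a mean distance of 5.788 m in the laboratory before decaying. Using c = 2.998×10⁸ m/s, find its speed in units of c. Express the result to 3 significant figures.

Lab distance = (lab lifetime)·v = γτ·βc, so βγ = d/(cτ) = 5.788/(2.998×10⁸ × 1.240×10^-8) = 1.557.
With βγ = 1.557: γ² = 1 + (βγ)² = 3.42425, and β = (βγ)/γ = 1.557/1.85047 = 0.841.

0.841c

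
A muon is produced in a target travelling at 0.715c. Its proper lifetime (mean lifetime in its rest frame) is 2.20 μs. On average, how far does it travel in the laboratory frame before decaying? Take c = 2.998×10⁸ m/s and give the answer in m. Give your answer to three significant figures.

γ = 1/√(1 − β²) = 1/√(1 − 0.511225) = 1/√0.488775 = 1/0.699124 = 1.4304.
Lab-frame lifetime: Δt = γτ = 1.4304 × 2.20 μs = 3.1469 μs.
Distance: d = vΔt = 0.715 × 2.998×10⁸ m/s × 3.1469×10^-6 s = 675 m.

675 m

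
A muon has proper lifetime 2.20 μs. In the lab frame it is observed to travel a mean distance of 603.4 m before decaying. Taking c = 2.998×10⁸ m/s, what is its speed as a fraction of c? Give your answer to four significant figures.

Lab distance = (lab lifetime)·v = γτ·βc, so βγ = d/(cτ) = 603.4/(2.998×10⁸ × 2.200×10^-6) = 0.91485.
With βγ = 0.91485: γ² = 1 + (βγ)² = 1.836951, and β = (βγ)/γ = 0.91485/1.35534 = 0.6750.

0.6750c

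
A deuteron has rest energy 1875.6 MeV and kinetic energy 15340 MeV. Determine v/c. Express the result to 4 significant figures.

γ = 1 + K/(mc²) = 1 + 15340/1875.6 = 9.1787.
β = √(1 − 1/γ²) = √(1 − 0.0118696) = √0.9881304 = 0.9940.

0.9940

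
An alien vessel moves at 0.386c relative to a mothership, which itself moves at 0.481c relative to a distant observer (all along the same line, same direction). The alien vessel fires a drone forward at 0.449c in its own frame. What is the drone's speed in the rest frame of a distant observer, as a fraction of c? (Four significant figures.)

0.8885c

Compose velocities in two stages. Stage 1 (into S'): u₁ = (0.449+0.386)/(1+0.449×0.386) = 0.71166.
Stage 2 (into S): u = (0.71166+0.481)/(1+0.71166×0.481) = 0.88851, so the speed is 0.8885c.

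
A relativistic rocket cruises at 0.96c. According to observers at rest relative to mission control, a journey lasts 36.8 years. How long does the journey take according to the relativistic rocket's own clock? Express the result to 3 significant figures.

With β = 0.96, γ = 1/√(1 − 0.96²) = 1/√0.0784 = 3.5714.
The relativistic rocket's clock runs slow as seen from mission control, so Δτ = Δt/γ = 36.8/3.5714 = 10.3 years.

10.3 years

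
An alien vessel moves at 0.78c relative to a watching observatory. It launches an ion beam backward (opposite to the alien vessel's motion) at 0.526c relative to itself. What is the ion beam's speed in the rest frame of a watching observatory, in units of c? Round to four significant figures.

0.4307c

In units of c, u = (u' + v)/(1 + u'v) with u' = −0.526 and v = 0.78.
Numerator: −0.526 + 0.78 = 0.254. Denominator: 1 + (−0.526)(0.78) = 0.58972.
u = 0.254/0.58972 = 0.43071, so the speed is 0.4307c.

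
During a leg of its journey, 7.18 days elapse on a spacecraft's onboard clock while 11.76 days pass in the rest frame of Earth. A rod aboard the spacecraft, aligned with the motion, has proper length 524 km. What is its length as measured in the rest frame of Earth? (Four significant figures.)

From Δt = γΔτ: γ = 11.76/7.18 = 1.63788.
L = L₀/γ = 524/1.63788 = 319.9 km.

319.9 km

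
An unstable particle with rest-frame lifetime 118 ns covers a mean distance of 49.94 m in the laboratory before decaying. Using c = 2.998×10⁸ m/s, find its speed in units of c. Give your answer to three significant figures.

0.816c

Let x = d/(cτ) = 49.94 m / (2.998×10⁸ m/s × 1.180×10^-7 s) = 1.4117. Since d = βγcτ, x = βγ = β/√(1−β²).
Solving: β² = x²/(1+x²) = 1.9929/2.9929 = 0.665876, so β = 0.816.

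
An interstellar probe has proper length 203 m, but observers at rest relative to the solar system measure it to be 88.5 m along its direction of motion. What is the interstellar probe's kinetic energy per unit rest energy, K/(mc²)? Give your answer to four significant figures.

γ = L₀/L = 203/88.5 = 2.29379.
K/(mc²) = γ − 1 = 2.29379 − 1 = 1.294.

1.294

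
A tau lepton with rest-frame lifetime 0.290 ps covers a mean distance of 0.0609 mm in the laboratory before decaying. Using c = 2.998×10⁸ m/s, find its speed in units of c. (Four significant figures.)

Let x = d/(cτ) = 6.090×10^-5 m / (2.998×10⁸ m/s × 2.900×10^-13 s) = 0.70047. Since d = βγcτ, x = βγ = β/√(1−β²).
Solving: β² = x²/(1+x²) = 0.490658/1.490658 = 0.329155, so β = 0.5737.

0.5737c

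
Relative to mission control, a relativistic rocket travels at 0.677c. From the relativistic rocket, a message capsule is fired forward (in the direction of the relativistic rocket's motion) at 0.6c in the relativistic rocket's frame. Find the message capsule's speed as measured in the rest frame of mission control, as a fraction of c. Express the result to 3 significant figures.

0.908c

In units of c, u = (u' + v)/(1 + u'v) with u' = 0.6 and v = 0.677.
Numerator: 0.6 + 0.677 = 1.277. Denominator: 1 + (0.6)(0.677) = 1.4062.
u = 1.277/1.4062 = 0.90812, so the speed is 0.908c.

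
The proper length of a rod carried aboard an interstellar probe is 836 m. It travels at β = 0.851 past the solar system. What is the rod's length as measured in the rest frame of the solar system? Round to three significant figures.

Lorentz factor: γ = (1 − 0.724201)^(−1/2) = 1.9042.
Along the direction of motion the measured length is L₀/γ = 836/1.9042 = 439 m.

439 m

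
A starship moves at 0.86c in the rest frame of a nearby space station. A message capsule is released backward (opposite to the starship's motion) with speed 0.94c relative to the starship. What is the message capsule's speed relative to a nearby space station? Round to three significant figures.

In units of c, u = (u' + v)/(1 + u'v) with u' = −0.94 and v = 0.86.
Numerator: −0.94 + 0.86 = −0.08. Denominator: 1 + (−0.94)(0.86) = 0.1916.
u = −0.08/0.1916 = −0.41754, so the speed is 0.418c.

0.418c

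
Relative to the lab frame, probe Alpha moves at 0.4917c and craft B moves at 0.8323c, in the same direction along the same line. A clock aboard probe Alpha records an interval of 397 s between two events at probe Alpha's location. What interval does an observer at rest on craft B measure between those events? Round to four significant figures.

485.9 s

Transform probe Alpha's velocity into craft B's frame: (0.4917 − 0.8323)/(1 − 0.4917·0.8323) = −0.3406/0.59075809, so the relative speed is 0.57655c.
γ for this relative speed: γ = 1/√(1 − 0.33241) = 1.2239.
Probe Alpha's interval is proper; time dilation gives Δt_B = γΔτ = 1.2239 × 397 s = 485.9 s.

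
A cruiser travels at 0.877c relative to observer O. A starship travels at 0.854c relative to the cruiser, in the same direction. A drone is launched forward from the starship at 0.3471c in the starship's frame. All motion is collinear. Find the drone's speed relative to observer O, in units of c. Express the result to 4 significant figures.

0.9950c

Compose velocities in two stages. Stage 1 (into S'): u₁ = (0.3471+0.854)/(1+0.3471×0.854) = 0.92647.
Stage 2 (into S): u = (0.92647+0.877)/(1+0.92647×0.877) = 0.99501, so the speed is 0.9950c.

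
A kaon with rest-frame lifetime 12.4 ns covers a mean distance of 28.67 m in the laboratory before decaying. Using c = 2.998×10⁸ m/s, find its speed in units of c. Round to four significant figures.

0.9917c

d = βγcτ ⇒ βγ = d/(cτ) = 28.67 m / (3.71752 m) = 7.7121.
β = (βγ)/√(1+(βγ)²) = 7.7121/√60.4765 = 0.9917.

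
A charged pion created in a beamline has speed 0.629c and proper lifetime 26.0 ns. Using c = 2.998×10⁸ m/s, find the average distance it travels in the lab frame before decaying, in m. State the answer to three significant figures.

γ = 1/√(1 − β²) = 1/√(1 − 0.395641) = 1/√0.604359 = 1/0.777405 = 1.2863.
Lab-frame lifetime: Δt = γτ = 1.2863 × 26.0 ns = 33.444 ns.
Distance: d = vΔt = 0.629 × 2.998×10⁸ m/s × 3.3444×10^-8 s = 6.31 m.

6.31 m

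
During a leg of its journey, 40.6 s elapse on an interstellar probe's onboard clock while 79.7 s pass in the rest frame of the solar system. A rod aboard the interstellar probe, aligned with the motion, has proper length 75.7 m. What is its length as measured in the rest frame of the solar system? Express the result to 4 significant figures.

38.56 m

From Δt = γΔτ: γ = 79.7/40.6 = 1.96305.
L = L₀/γ = 75.7/1.96305 = 38.56 m.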